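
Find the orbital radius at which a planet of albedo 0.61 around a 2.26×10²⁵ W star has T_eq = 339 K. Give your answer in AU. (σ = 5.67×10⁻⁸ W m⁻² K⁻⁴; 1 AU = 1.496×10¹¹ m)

d ≈ 0.102 AU

From T_eq⁴ = L(1−A)/(16πσd²): d = √[L(1−A)/(16πσT_eq⁴)].
d = √[2.26×10²⁵ × 0.39 / (16π × 5.67×10⁻⁸ × (339)⁴)] = 1.53×10¹⁰ m = 0.102 AU.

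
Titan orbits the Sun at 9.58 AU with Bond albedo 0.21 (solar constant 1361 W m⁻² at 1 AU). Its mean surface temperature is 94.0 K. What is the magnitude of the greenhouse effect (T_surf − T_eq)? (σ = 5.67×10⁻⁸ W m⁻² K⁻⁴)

S = 1361/9.58² = 14.83 W m⁻².
T_eq = [S(1−A)/(4σ)]^(1/4) = [14.83×0.79/(4×5.67×10⁻⁸)]^(1/4) = 84.8 K.
ΔT = T_surf − T_eq = 94 − 84.8.

ΔT ≈ 9.2 K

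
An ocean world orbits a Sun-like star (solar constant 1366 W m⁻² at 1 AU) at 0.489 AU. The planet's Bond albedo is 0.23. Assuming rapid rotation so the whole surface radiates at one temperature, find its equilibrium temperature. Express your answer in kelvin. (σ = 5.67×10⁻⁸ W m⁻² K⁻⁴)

Flux at 0.489 AU: S = 1366/0.489² = 5710 W m⁻².
Energy balance: absorbed = emitted ⇒ πR²·S(1−A) = 4πR²·σT_eq⁴, so T_eq⁴ = S(1−A)/(4σ).
T_eq = [5710 × 0.77 / (4 × 5.67×10⁻⁸)]^(1/4) = (1.94×10¹⁰)^(1/4) = 373 K.

T_eq ≈ 373 K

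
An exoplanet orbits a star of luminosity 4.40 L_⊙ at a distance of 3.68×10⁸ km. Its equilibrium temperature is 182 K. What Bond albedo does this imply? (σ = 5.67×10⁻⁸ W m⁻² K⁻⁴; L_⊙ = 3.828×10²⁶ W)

A ≈ 0.75

d = 3.68×10⁸ km = 3.68×10¹¹ m.
L = 4.40 × 3.828×10²⁶ = 1.68×10²⁷ W.
Flux: S = L/(4πd²) = 1.68×10²⁷/(4π×(3.68×10¹¹)²) = 990 W m⁻².
From T_eq⁴ = S(1−A)/(4σ): 1−A = 4σT_eq⁴/S.
1−A = 4 × 5.67×10⁻⁸ × (182)⁴ / 990 = 0.251.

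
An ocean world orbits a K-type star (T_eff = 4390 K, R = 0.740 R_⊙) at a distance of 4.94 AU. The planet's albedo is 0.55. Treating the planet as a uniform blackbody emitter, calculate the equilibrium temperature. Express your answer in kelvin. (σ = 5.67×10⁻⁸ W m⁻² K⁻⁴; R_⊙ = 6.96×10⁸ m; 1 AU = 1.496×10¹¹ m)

R_⋆ = 0.740 × 6.96×10⁸ = 5.15×10⁸ m.
d = 4.94 AU = 7.39×10¹¹ m.
L = 4πR_⋆²σT_⋆⁴ = 4π(5.15×10⁸)² × 5.67×10⁻⁸ × (4390)⁴ = 7.02×10²⁵ W.
S = L/(4πd²) = 10.2 W m⁻².
Energy balance: absorbed = emitted ⇒ πR²·S(1−A) = 4πR²·σT_eq⁴, so T_eq⁴ = S(1−A)/(4σ).
T_eq = [10.2 × 0.45 / (4 × 5.67×10⁻⁸)]^(1/4) = (2.03×10⁷)^(1/4) = 67.1 K.

T_eq ≈ 67.1 K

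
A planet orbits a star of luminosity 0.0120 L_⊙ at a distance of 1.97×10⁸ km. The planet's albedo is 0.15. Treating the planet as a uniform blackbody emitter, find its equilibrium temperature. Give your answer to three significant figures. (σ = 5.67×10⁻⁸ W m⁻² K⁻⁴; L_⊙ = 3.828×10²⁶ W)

d = 1.97×10⁸ km = 1.97×10¹¹ m.
L = 0.0120 × 3.828×10²⁶ = 4.59×10²⁴ W.
Flux: S = L/(4πd²) = 4.59×10²⁴/(4π×(1.97×10¹¹)²) = 9.42 W m⁻².
Energy balance: absorbed = emitted ⇒ πR²·S(1−A) = 4πR²·σT_eq⁴, so T_eq⁴ = S(1−A)/(4σ).
T_eq = [9.42 × 0.85 / (4 × 5.67×10⁻⁸)]^(1/4) = (3.53×10⁷)^(1/4) = 77.1 K.

T_eq ≈ 77.1 K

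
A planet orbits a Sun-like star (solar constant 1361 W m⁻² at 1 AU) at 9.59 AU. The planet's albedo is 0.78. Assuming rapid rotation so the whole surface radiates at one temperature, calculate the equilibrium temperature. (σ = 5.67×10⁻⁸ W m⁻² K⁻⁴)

Flux at 9.59 AU: S = 1361/9.59² = 14.8 W m⁻².
Energy balance: absorbed = emitted ⇒ πR²·S(1−A) = 4πR²·σT_eq⁴, so T_eq⁴ = S(1−A)/(4σ).
T_eq = [14.8 × 0.22 / (4 × 5.67×10⁻⁸)]^(1/4) = (1.44×10⁷)^(1/4) = 61.6 K.

T_eq ≈ 61.6 K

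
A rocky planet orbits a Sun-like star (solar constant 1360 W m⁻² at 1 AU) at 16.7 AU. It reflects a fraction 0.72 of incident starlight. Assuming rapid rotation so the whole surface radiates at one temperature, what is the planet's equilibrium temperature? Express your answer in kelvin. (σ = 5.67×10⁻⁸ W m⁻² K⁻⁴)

T_eq ≈ 49.5 K

Flux at 16.7 AU: S = 1360/16.7² = 4.88 W m⁻².
Energy balance: absorbed = emitted ⇒ πR²·S(1−A) = 4πR²·σT_eq⁴, so T_eq⁴ = S(1−A)/(4σ).
T_eq = [4.88 × 0.28 / (4 × 5.67×10⁻⁸)]^(1/4) = (6.02×10⁶)^(1/4) = 49.5 K.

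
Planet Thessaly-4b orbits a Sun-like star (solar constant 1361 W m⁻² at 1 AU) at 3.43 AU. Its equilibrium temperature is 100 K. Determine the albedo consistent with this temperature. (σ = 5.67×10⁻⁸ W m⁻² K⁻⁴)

Flux at 3.43 AU: S = 1361/3.43² = 116 W m⁻².
From T_eq⁴ = S(1−A)/(4σ): 1−A = 4σT_eq⁴/S.
1−A = 4 × 5.67×10⁻⁸ × (100)⁴ / 116 = 0.196.

A ≈ 0.80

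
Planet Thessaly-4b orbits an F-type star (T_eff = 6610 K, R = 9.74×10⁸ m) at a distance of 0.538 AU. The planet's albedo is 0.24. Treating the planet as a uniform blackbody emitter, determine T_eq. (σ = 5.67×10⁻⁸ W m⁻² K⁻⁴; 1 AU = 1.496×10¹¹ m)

T_eq ≈ 480 K

d = 0.538 AU = 8.05×10¹⁰ m.
L = 4πR_⋆²σT_⋆⁴ = 4π(9.74×10⁸)² × 5.67×10⁻⁸ × (6610)⁴ = 1.29×10²⁷ W.
S = L/(4πd²) = 1.59×10⁴ W m⁻².
Energy balance: absorbed = emitted ⇒ πR²·S(1−A) = 4πR²·σT_eq⁴, so T_eq⁴ = S(1−A)/(4σ).
T_eq = [1.59×10⁴ × 0.76 / (4 × 5.67×10⁻⁸)]^(1/4) = (5.31×10¹⁰)^(1/4) = 480 K.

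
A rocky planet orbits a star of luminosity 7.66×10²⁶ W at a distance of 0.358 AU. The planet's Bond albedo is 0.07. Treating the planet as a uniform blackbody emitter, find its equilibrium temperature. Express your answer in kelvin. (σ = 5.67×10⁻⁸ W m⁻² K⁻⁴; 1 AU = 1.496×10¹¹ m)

T_eq ≈ 543 K

d = 0.358 AU = 5.36×10¹⁰ m.
Flux: S = L/(4πd²) = 7.66×10²⁶/(4π×(5.36×10¹⁰)²) = 2.13×10⁴ W m⁻².
Energy balance: absorbed = emitted ⇒ πR²·S(1−A) = 4πR²·σT_eq⁴, so T_eq⁴ = S(1−A)/(4σ).
T_eq = [2.13×10⁴ × 0.93 / (4 × 5.67×10⁻⁸)]^(1/4) = (8.71×10¹⁰)^(1/4) = 543 K.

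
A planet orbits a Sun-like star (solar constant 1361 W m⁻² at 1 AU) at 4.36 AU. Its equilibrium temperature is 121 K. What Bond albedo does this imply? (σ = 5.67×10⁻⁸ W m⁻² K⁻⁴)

A ≈ 0.32

Flux at 4.36 AU: S = 1361/4.36² = 71.6 W m⁻².
From T_eq⁴ = S(1−A)/(4σ): 1−A = 4σT_eq⁴/S.
1−A = 4 × 5.67×10⁻⁸ × (121)⁴ / 71.6 = 0.679.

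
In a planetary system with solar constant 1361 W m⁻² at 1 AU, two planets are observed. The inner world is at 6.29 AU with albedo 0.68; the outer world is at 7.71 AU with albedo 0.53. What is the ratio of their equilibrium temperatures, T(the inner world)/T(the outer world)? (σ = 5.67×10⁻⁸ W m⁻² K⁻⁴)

T₁/T₂ ≈ 1.006

T_eq = [S₀(1−A)/(4σd²)]^(1/4), so T ∝ (1−A)^(1/4) / √d.
T₁ = [1361×0.32/(4×5.67×10⁻⁸×6.29²)]^(1/4) = 83.47 K.
T₂ = [1361×0.47/(4×5.67×10⁻⁸×7.71²)]^(1/4) = 82.99 K.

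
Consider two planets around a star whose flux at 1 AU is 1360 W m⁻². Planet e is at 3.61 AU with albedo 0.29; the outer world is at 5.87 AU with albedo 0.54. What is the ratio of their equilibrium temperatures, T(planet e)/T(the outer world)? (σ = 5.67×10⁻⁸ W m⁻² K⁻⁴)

T₁/T₂ ≈ 1.421

T_eq = [S₀(1−A)/(4σd²)]^(1/4), so T ∝ (1−A)^(1/4) / √d.
T₁ = [1360×0.71/(4×5.67×10⁻⁸×3.61²)]^(1/4) = 134.44 K.
T₂ = [1360×0.46/(4×5.67×10⁻⁸×5.87²)]^(1/4) = 94.59 K.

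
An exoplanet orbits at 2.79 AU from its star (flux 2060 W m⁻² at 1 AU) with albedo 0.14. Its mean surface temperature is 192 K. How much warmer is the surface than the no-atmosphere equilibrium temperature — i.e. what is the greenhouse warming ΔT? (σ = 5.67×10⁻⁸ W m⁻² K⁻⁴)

ΔT ≈ 14.0 K

S = 2060/2.79² = 264.6 W m⁻².
T_eq = [S(1−A)/(4σ)]^(1/4) = [264.6×0.86/(4×5.67×10⁻⁸)]^(1/4) = 178.0 K.
ΔT = T_surf − T_eq = 192 − 178.0.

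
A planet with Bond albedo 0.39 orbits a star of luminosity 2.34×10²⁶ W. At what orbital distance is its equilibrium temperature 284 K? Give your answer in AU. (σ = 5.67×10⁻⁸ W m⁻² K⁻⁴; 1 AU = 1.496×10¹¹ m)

From T_eq⁴ = L(1−A)/(16πσd²): d = √[L(1−A)/(16πσT_eq⁴)].
d = √[2.34×10²⁶ × 0.61 / (16π × 5.67×10⁻⁸ × (284)⁴)] = 8.77×10¹⁰ m = 0.587 AU.

d ≈ 0.587 AU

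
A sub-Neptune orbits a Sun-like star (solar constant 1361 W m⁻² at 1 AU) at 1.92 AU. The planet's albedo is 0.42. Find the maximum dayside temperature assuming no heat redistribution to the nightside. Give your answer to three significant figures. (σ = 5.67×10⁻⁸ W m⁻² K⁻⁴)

Flux at 1.92 AU: S = 1361/1.92² = 369 W m⁻².
With no redistribution each surface element balances locally: S(1−A) = σT⁴.
T = [369 × 0.58 / 5.67×10⁻⁸]^(1/4) = (3.78×10⁹)^(1/4) = 248 K.

T_ss ≈ 248 K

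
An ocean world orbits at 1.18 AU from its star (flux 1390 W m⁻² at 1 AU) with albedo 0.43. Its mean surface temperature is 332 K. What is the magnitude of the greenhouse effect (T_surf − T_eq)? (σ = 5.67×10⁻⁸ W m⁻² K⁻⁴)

S = 1390/1.18² = 998.3 W m⁻².
T_eq = [S(1−A)/(4σ)]^(1/4) = [998.3×0.57/(4×5.67×10⁻⁸)]^(1/4) = 223.8 K.
ΔT = T_surf − T_eq = 332 − 223.8.

ΔT ≈ 108.2 K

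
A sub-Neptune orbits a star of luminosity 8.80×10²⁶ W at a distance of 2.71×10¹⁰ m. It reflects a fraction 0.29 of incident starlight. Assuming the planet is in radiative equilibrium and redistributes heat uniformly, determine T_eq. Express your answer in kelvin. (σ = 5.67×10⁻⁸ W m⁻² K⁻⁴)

Flux: S = L/(4πd²) = 8.80×10²⁶/(4π×(2.71×10¹⁰)²) = 9.54×10⁴ W m⁻².
Energy balance: absorbed = emitted ⇒ πR²·S(1−A) = 4πR²·σT_eq⁴, so T_eq⁴ = S(1−A)/(4σ).
T_eq = [9.54×10⁴ × 0.71 / (4 × 5.67×10⁻⁸)]^(1/4) = (2.99×10¹¹)^(1/4) = 739 K.

T_eq ≈ 739 K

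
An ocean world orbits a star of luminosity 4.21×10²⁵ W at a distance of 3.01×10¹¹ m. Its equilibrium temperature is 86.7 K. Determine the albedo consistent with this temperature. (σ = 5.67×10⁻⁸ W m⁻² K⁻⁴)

A ≈ 0.65

Flux: S = L/(4πd²) = 4.21×10²⁵/(4π×(3.01×10¹¹)²) = 37.0 W m⁻².
From T_eq⁴ = S(1−A)/(4σ): 1−A = 4σT_eq⁴/S.
1−A = 4 × 5.67×10⁻⁸ × (86.7)⁴ / 37.0 = 0.347.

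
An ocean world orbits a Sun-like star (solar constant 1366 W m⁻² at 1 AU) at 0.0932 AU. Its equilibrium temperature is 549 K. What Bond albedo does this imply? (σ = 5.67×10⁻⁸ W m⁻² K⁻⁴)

Flux at 0.0932 AU: S = 1366/0.0932² = 1.57×10⁵ W m⁻².
From T_eq⁴ = S(1−A)/(4σ): 1−A = 4σT_eq⁴/S.
1−A = 4 × 5.67×10⁻⁸ × (549)⁴ / 1.57×10⁵ = 0.131.

A ≈ 0.87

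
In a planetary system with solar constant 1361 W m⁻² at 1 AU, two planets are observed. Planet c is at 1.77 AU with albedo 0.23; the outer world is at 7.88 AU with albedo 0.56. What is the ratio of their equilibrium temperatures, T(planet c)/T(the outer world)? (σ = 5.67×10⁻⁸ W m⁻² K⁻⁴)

T_eq = [S₀(1−A)/(4σd²)]^(1/4), so T ∝ (1−A)^(1/4) / √d.
T₁ = [1361×0.77/(4×5.67×10⁻⁸×1.77²)]^(1/4) = 195.97 K.
T₂ = [1361×0.44/(4×5.67×10⁻⁸×7.88²)]^(1/4) = 80.75 K.

T₁/T₂ ≈ 2.427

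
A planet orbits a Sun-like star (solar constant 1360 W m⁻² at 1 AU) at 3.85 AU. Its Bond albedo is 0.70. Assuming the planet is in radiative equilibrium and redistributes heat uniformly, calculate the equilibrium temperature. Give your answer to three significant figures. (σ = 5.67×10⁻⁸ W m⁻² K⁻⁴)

T_eq ≈ 105 K

Flux at 3.85 AU: S = 1360/3.85² = 91.8 W m⁻².
Energy balance: absorbed = emitted ⇒ πR²·S(1−A) = 4πR²·σT_eq⁴, so T_eq⁴ = S(1−A)/(4σ).
T_eq = [91.8 × 0.30 / (4 × 5.67×10⁻⁸)]^(1/4) = (1.21×10⁸)^(1/4) = 105 K.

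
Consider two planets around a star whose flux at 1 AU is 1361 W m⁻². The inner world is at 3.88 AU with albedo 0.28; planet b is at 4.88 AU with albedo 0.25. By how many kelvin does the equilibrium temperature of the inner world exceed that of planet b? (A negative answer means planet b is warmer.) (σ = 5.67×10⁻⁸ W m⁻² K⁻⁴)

ΔT ≈ 12.9 K

T_eq = [S₀(1−A)/(4σd²)]^(1/4), so T ∝ (1−A)^(1/4) / √d.
T₁ = [1361×0.72/(4×5.67×10⁻⁸×3.88²)]^(1/4) = 130.16 K.
T₂ = [1361×0.75/(4×5.67×10⁻⁸×4.88²)]^(1/4) = 117.25 K.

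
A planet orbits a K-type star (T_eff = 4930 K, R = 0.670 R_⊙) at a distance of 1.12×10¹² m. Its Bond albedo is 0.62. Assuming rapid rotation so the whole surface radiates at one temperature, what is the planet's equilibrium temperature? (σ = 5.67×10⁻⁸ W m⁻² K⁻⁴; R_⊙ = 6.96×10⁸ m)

R_⋆ = 0.670 × 6.96×10⁸ = 4.66×10⁸ m.
L = 4πR_⋆²σT_⋆⁴ = 4π(4.66×10⁸)² × 5.67×10⁻⁸ × (4930)⁴ = 9.15×10²⁵ W.
S = L/(4πd²) = 5.81 W m⁻².
Energy balance: absorbed = emitted ⇒ πR²·S(1−A) = 4πR²·σT_eq⁴, so T_eq⁴ = S(1−A)/(4σ).
T_eq = [5.81 × 0.38 / (4 × 5.67×10⁻⁸)]^(1/4) = (9.73×10⁶)^(1/4) = 55.8 K.

T_eq ≈ 55.8 K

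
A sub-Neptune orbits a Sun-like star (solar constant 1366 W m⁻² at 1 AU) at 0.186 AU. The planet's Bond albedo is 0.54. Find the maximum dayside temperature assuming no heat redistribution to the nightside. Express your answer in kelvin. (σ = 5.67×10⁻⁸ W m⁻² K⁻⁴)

T_ss ≈ 752 K

Flux at 0.186 AU: S = 1366/0.186² = 3.95×10⁴ W m⁻².
With no redistribution each surface element balances locally: S(1−A) = σT⁴.
T = [3.95×10⁴ × 0.46 / 5.67×10⁻⁸]^(1/4) = (3.20×10¹¹)^(1/4) = 752 K.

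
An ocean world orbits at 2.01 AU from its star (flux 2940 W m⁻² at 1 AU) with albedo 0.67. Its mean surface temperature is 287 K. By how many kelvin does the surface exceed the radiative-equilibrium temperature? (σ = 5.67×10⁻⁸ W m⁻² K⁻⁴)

S = 2940/2.01² = 727.7 W m⁻².
T_eq = [S(1−A)/(4σ)]^(1/4) = [727.7×0.33/(4×5.67×10⁻⁸)]^(1/4) = 180.4 K.
ΔT = T_surf − T_eq = 287 − 180.4.

ΔT ≈ 106.6 K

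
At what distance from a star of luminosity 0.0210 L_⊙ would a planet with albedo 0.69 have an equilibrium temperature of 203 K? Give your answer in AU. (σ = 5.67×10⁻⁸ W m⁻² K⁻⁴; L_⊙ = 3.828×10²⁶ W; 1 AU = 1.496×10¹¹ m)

L = 0.0210 × 3.828×10²⁶ = 8.04×10²⁴ W.
From T_eq⁴ = L(1−A)/(16πσd²): d = √[L(1−A)/(16πσT_eq⁴)].
d = √[8.04×10²⁴ × 0.31 / (16π × 5.67×10⁻⁸ × (203)⁴)] = 2.27×10¹⁰ m = 0.152 AU.

d ≈ 0.152 AU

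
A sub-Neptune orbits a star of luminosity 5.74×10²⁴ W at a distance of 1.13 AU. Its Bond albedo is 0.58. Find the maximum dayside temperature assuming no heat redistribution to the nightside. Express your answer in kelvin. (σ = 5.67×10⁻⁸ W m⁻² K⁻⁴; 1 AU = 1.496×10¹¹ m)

d = 1.13 AU = 1.69×10¹¹ m.
Flux: S = L/(4πd²) = 5.74×10²⁴/(4π×(1.69×10¹¹)²) = 16.0 W m⁻².
With no redistribution each surface element balances locally: S(1−A) = σT⁴.
T = [16.0 × 0.42 / 5.67×10⁻⁸]^(1/4) = (1.18×10⁸)^(1/4) = 104 K.

T_ss ≈ 104 K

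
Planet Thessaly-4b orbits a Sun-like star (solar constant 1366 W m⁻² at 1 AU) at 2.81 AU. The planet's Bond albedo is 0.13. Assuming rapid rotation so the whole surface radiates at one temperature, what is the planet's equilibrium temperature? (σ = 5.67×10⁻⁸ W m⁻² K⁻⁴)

Flux at 2.81 AU: S = 1366/2.81² = 173 W m⁻².
Energy balance: absorbed = emitted ⇒ πR²·S(1−A) = 4πR²·σT_eq⁴, so T_eq⁴ = S(1−A)/(4σ).
T_eq = [173 × 0.87 / (4 × 5.67×10⁻⁸)]^(1/4) = (6.64×10⁸)^(1/4) = 161 K.

T_eq ≈ 161 K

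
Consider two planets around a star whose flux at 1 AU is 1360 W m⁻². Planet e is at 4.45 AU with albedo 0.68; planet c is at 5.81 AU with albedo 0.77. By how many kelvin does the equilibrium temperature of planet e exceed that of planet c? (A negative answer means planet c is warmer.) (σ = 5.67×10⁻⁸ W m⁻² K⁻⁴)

ΔT ≈ 19.3 K

T_eq = [S₀(1−A)/(4σd²)]^(1/4), so T ∝ (1−A)^(1/4) / √d.
T₁ = [1360×0.32/(4×5.67×10⁻⁸×4.45²)]^(1/4) = 99.22 K.
T₂ = [1360×0.23/(4×5.67×10⁻⁸×5.81²)]^(1/4) = 79.95 K.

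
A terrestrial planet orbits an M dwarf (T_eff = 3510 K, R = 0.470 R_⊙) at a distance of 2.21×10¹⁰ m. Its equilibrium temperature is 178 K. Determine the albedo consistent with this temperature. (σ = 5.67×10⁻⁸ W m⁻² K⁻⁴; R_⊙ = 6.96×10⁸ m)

A ≈ 0.88

R_⋆ = 0.470 × 6.96×10⁸ = 3.27×10⁸ m.
L = 4πR_⋆²σT_⋆⁴ = 4π(3.27×10⁸)² × 5.67×10⁻⁸ × (3510)⁴ = 1.16×10²⁵ W.
S = L/(4πd²) = 1890 W m⁻².
From T_eq⁴ = S(1−A)/(4σ): 1−A = 4σT_eq⁴/S.
1−A = 4 × 5.67×10⁻⁸ × (178)⁴ / 1890 = 0.121.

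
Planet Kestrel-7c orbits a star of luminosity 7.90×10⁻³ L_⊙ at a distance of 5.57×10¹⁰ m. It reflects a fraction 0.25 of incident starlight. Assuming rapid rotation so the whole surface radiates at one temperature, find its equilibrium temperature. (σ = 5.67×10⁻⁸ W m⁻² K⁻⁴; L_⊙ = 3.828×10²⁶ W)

T_eq ≈ 127 K

L = 7.90×10⁻³ × 3.828×10²⁶ = 3.02×10²⁴ W.
Flux: S = L/(4πd²) = 3.02×10²⁴/(4π×(5.57×10¹⁰)²) = 77.6 W m⁻².
Energy balance: absorbed = emitted ⇒ πR²·S(1−A) = 4πR²·σT_eq⁴, so T_eq⁴ = S(1−A)/(4σ).
T_eq = [77.6 × 0.75 / (4 × 5.67×10⁻⁸)]^(1/4) = (2.57×10⁸)^(1/4) = 127 K.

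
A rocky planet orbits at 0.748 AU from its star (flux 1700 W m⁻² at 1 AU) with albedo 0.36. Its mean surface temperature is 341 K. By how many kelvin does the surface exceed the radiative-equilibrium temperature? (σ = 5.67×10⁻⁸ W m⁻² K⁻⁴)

ΔT ≈ 36.7 K

S = 1700/0.748² = 3038 W m⁻².
T_eq = [S(1−A)/(4σ)]^(1/4) = [3038×0.64/(4×5.67×10⁻⁸)]^(1/4) = 304.3 K.
ΔT = T_surf − T_eq = 341 − 304.3.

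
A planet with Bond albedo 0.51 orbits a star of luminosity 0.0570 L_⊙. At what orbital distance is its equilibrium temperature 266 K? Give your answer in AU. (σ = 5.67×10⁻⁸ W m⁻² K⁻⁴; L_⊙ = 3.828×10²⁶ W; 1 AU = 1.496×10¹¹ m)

d ≈ 0.183 AU

L = 0.0570 × 3.828×10²⁶ = 2.18×10²⁵ W.
From T_eq⁴ = L(1−A)/(16πσd²): d = √[L(1−A)/(16πσT_eq⁴)].
d = √[2.18×10²⁵ × 0.49 / (16π × 5.67×10⁻⁸ × (266)⁴)] = 2.74×10¹⁰ m = 0.183 AU.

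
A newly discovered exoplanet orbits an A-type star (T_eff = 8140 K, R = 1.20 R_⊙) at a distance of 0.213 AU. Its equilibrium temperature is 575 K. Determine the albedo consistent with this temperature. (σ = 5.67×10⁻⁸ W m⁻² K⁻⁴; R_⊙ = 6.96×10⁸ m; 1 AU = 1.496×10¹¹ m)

R_⋆ = 1.20 × 6.96×10⁸ = 8.35×10⁸ m.
d = 0.213 AU = 3.19×10¹⁰ m.
L = 4πR_⋆²σT_⋆⁴ = 4π(8.35×10⁸)² × 5.67×10⁻⁸ × (8140)⁴ = 2.18×10²⁷ W.
S = L/(4πd²) = 1.71×10⁵ W m⁻².
From T_eq⁴ = S(1−A)/(4σ): 1−A = 4σT_eq⁴/S.
1−A = 4 × 5.67×10⁻⁸ × (575)⁴ / 1.71×10⁵ = 0.145.

A ≈ 0.86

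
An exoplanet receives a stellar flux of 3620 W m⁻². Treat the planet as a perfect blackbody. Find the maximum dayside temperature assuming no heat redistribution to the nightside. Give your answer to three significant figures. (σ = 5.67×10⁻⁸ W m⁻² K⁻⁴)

T_ss ≈ 503 K

With no redistribution each surface element balances locally: S(1−A) = σT⁴.
T = [3620 × 1.00 / 5.67×10⁻⁸]^(1/4) = (6.38×10¹⁰)^(1/4) = 503 K.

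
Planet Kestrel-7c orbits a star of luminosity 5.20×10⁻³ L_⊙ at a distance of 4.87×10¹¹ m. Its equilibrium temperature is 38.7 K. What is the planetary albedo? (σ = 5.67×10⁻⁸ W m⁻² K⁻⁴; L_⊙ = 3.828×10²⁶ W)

L = 5.20×10⁻³ × 3.828×10²⁶ = 1.99×10²⁴ W.
Flux: S = L/(4πd²) = 1.99×10²⁴/(4π×(4.87×10¹¹)²) = 0.668 W m⁻².
From T_eq⁴ = S(1−A)/(4σ): 1−A = 4σT_eq⁴/S.
1−A = 4 × 5.67×10⁻⁸ × (38.7)⁴ / 0.668 = 0.762.

A ≈ 0.24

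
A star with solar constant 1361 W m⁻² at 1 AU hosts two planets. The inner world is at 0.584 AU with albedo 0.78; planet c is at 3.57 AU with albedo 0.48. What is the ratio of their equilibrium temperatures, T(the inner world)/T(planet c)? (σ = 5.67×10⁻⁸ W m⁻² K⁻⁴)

T_eq = [S₀(1−A)/(4σd²)]^(1/4), so T ∝ (1−A)^(1/4) / √d.
T₁ = [1361×0.22/(4×5.67×10⁻⁸×0.584²)]^(1/4) = 249.43 K.
T₂ = [1361×0.52/(4×5.67×10⁻⁸×3.57²)]^(1/4) = 125.09 K.

T₁/T₂ ≈ 1.994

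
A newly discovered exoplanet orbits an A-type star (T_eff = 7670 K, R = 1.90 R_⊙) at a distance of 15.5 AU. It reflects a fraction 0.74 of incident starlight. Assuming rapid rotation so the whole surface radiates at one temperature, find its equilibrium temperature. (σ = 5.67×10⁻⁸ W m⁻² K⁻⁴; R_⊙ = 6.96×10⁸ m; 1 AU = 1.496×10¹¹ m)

T_eq ≈ 92.5 K

R_⋆ = 1.90 × 6.96×10⁸ = 1.32×10⁹ m.
d = 15.5 AU = 2.32×10¹² m.
L = 4πR_⋆²σT_⋆⁴ = 4π(1.32×10⁹)² × 5.67×10⁻⁸ × (7670)⁴ = 4.31×10²⁷ W.
S = L/(4πd²) = 63.8 W m⁻².
Energy balance: absorbed = emitted ⇒ πR²·S(1−A) = 4πR²·σT_eq⁴, so T_eq⁴ = S(1−A)/(4σ).
T_eq = [63.8 × 0.26 / (4 × 5.67×10⁻⁸)]^(1/4) = (7.32×10⁷)^(1/4) = 92.5 K.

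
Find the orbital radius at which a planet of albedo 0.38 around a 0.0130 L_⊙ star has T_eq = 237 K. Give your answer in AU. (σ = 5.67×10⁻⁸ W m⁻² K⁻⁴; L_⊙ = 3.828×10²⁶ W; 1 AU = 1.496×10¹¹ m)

L = 0.0130 × 3.828×10²⁶ = 4.98×10²⁴ W.
From T_eq⁴ = L(1−A)/(16πσd²): d = √[L(1−A)/(16πσT_eq⁴)].
d = √[4.98×10²⁴ × 0.62 / (16π × 5.67×10⁻⁸ × (237)⁴)] = 1.85×10¹⁰ m = 0.124 AU.

d ≈ 0.124 AU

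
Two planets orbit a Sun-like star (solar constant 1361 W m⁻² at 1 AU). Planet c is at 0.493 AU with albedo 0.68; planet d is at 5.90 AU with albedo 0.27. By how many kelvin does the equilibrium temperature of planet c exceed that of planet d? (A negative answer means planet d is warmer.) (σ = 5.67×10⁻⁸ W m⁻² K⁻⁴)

T_eq = [S₀(1−A)/(4σd²)]^(1/4), so T ∝ (1−A)^(1/4) / √d.
T₁ = [1361×0.32/(4×5.67×10⁻⁸×0.493²)]^(1/4) = 298.14 K.
T₂ = [1361×0.73/(4×5.67×10⁻⁸×5.90²)]^(1/4) = 105.92 K.

ΔT ≈ 192.2 K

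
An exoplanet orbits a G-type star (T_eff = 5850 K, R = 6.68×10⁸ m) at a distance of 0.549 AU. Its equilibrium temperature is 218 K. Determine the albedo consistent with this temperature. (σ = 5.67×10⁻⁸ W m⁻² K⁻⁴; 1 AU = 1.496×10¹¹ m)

A ≈ 0.88

d = 0.549 AU = 8.21×10¹⁰ m.
L = 4πR_⋆²σT_⋆⁴ = 4π(6.68×10⁸)² × 5.67×10⁻⁸ × (5850)⁴ = 3.72×10²⁶ W.
S = L/(4πd²) = 4390 W m⁻².
From T_eq⁴ = S(1−A)/(4σ): 1−A = 4σT_eq⁴/S.
1−A = 4 × 5.67×10⁻⁸ × (218)⁴ / 4390 = 0.117.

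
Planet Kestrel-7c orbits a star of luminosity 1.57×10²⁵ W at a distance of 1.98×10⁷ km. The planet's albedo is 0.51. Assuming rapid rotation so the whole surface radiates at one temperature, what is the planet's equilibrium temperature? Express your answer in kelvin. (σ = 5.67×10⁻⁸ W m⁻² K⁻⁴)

T_eq ≈ 288 K

d = 1.98×10⁷ km = 1.98×10¹⁰ m.
Flux: S = L/(4πd²) = 1.57×10²⁵/(4π×(1.98×10¹⁰)²) = 3190 W m⁻².
Energy balance: absorbed = emitted ⇒ πR²·S(1−A) = 4πR²·σT_eq⁴, so T_eq⁴ = S(1−A)/(4σ).
T_eq = [3190 × 0.49 / (4 × 5.67×10⁻⁸)]^(1/4) = (6.89×10⁹)^(1/4) = 288 K.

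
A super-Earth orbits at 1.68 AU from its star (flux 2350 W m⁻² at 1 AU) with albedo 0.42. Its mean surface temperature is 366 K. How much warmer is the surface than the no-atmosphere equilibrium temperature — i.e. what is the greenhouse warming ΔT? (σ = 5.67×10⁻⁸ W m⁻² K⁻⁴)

S = 2350/1.68² = 832.6 W m⁻².
T_eq = [S(1−A)/(4σ)]^(1/4) = [832.6×0.58/(4×5.67×10⁻⁸)]^(1/4) = 214.8 K.
ΔT = T_surf − T_eq = 366 − 214.8.

ΔT ≈ 151.2 K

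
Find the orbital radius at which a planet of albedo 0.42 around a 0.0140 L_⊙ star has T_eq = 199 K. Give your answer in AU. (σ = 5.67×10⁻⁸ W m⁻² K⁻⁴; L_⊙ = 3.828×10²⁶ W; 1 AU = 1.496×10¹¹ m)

d ≈ 0.176 AU

L = 0.0140 × 3.828×10²⁶ = 5.36×10²⁴ W.
From T_eq⁴ = L(1−A)/(16πσd²): d = √[L(1−A)/(16πσT_eq⁴)].
d = √[5.36×10²⁴ × 0.58 / (16π × 5.67×10⁻⁸ × (199)⁴)] = 2.64×10¹⁰ m = 0.176 AU.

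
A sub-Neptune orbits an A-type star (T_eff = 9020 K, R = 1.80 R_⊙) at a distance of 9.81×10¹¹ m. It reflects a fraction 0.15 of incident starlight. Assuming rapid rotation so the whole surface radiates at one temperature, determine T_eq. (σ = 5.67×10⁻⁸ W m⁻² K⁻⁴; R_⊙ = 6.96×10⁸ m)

T_eq ≈ 219 K

R_⋆ = 1.80 × 6.96×10⁸ = 1.25×10⁹ m.
L = 4πR_⋆²σT_⋆⁴ = 4π(1.25×10⁹)² × 5.67×10⁻⁸ × (9020)⁴ = 7.40×10²⁷ W.
S = L/(4πd²) = 612 W m⁻².
Energy balance: absorbed = emitted ⇒ πR²·S(1−A) = 4πR²·σT_eq⁴, so T_eq⁴ = S(1−A)/(4σ).
T_eq = [612 × 0.85 / (4 × 5.67×10⁻⁸)]^(1/4) = (2.29×10⁹)^(1/4) = 219 K.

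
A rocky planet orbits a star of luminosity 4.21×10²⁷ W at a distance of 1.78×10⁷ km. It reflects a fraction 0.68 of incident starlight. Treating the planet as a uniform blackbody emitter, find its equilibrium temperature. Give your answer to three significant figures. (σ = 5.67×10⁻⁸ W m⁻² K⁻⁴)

d = 1.78×10⁷ km = 1.78×10¹⁰ m.
Flux: S = L/(4πd²) = 4.21×10²⁷/(4π×(1.78×10¹⁰)²) = 1.06×10⁶ W m⁻².
Energy balance: absorbed = emitted ⇒ πR²·S(1−A) = 4πR²·σT_eq⁴, so T_eq⁴ = S(1−A)/(4σ).
T_eq = [1.06×10⁶ × 0.32 / (4 × 5.67×10⁻⁸)]^(1/4) = (1.49×10¹²)^(1/4) = 1110 K.

T_eq ≈ 1110 K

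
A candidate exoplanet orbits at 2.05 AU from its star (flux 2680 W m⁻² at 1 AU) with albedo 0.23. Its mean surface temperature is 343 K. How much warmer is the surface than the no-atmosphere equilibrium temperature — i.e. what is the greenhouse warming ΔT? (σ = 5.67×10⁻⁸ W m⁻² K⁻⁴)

S = 2680/2.05² = 637.7 W m⁻².
T_eq = [S(1−A)/(4σ)]^(1/4) = [637.7×0.77/(4×5.67×10⁻⁸)]^(1/4) = 215.7 K.
ΔT = T_surf − T_eq = 343 − 215.7.

ΔT ≈ 127.3 K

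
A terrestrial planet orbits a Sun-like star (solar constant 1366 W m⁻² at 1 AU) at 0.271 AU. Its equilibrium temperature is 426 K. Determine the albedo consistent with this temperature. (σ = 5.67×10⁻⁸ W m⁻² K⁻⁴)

Flux at 0.271 AU: S = 1366/0.271² = 1.86×10⁴ W m⁻².
From T_eq⁴ = S(1−A)/(4σ): 1−A = 4σT_eq⁴/S.
1−A = 4 × 5.67×10⁻⁸ × (426)⁴ / 1.86×10⁴ = 0.402.

A ≈ 0.60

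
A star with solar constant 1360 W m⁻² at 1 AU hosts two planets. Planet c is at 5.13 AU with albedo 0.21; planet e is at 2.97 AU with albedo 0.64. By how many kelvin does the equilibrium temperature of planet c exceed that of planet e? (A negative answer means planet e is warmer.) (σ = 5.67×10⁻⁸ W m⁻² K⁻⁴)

T_eq = [S₀(1−A)/(4σd²)]^(1/4), so T ∝ (1−A)^(1/4) / √d.
T₁ = [1360×0.79/(4×5.67×10⁻⁸×5.13²)]^(1/4) = 115.83 K.
T₂ = [1360×0.36/(4×5.67×10⁻⁸×2.97²)]^(1/4) = 125.08 K.

ΔT ≈ -9.2 K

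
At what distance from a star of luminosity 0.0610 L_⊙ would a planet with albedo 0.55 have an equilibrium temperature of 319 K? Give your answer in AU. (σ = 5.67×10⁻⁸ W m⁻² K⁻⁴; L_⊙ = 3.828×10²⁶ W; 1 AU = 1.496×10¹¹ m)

d ≈ 0.126 AU

L = 0.0610 × 3.828×10²⁶ = 2.34×10²⁵ W.
From T_eq⁴ = L(1−A)/(16πσd²): d = √[L(1−A)/(16πσT_eq⁴)].
d = √[2.34×10²⁵ × 0.45 / (16π × 5.67×10⁻⁸ × (319)⁴)] = 1.89×10¹⁰ m = 0.126 AU.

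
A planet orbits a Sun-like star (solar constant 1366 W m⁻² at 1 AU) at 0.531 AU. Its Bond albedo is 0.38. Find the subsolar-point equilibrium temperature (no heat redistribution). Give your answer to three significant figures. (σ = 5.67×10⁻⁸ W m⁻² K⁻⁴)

Flux at 0.531 AU: S = 1366/0.531² = 4840 W m⁻².
At the subsolar point the surface absorbs S(1−A) and emits σT⁴ per unit area — no factor of 4, since only the local patch is in balance.
T = [4840 × 0.62 / 5.67×10⁻⁸]^(1/4) = (5.30×10¹⁰)^(1/4) = 480 K.

T_ss ≈ 480 K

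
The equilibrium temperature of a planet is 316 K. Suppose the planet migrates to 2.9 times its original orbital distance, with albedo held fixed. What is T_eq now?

T_eq ∝ L^(1/4) · d^(−1/2).
T′ = 316 / 2.9^(1/2) = 186 K.

T_eq ≈ 186 K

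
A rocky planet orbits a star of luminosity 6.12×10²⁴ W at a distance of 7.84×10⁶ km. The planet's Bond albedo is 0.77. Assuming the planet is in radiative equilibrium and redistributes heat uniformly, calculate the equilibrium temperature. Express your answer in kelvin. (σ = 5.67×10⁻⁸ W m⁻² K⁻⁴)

T_eq ≈ 299 K

d = 7.84×10⁶ km = 7.84×10⁹ m.
Flux: S = L/(4πd²) = 6.12×10²⁴/(4π×(7.84×10⁹)²) = 7920 W m⁻².
Energy balance: absorbed = emitted ⇒ πR²·S(1−A) = 4πR²·σT_eq⁴, so T_eq⁴ = S(1−A)/(4σ).
T_eq = [7920 × 0.23 / (4 × 5.67×10⁻⁸)]^(1/4) = (8.04×10⁹)^(1/4) = 299 K.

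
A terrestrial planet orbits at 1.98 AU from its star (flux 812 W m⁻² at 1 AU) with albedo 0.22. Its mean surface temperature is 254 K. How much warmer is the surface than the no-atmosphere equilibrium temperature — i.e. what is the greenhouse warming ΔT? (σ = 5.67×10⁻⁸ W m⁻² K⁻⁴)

S = 812/1.98² = 207.1 W m⁻².
T_eq = [S(1−A)/(4σ)]^(1/4) = [207.1×0.78/(4×5.67×10⁻⁸)]^(1/4) = 163.4 K.
ΔT = T_surf − T_eq = 254 − 163.4.

ΔT ≈ 90.6 K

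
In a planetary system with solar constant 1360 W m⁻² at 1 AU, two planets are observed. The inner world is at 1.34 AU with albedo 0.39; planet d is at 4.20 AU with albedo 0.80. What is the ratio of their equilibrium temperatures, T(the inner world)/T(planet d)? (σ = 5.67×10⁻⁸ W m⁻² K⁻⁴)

T_eq = [S₀(1−A)/(4σd²)]^(1/4), so T ∝ (1−A)^(1/4) / √d.
T₁ = [1360×0.61/(4×5.67×10⁻⁸×1.34²)]^(1/4) = 212.45 K.
T₂ = [1360×0.20/(4×5.67×10⁻⁸×4.20²)]^(1/4) = 90.80 K.

T₁/T₂ ≈ 2.340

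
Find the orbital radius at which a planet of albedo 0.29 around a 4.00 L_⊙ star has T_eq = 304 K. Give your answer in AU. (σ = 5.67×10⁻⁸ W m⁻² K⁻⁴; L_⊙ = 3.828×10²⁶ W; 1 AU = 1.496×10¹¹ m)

d ≈ 1.41 AU

L = 4.00 × 3.828×10²⁶ = 1.53×10²⁷ W.
From T_eq⁴ = L(1−A)/(16πσd²): d = √[L(1−A)/(16πσT_eq⁴)].
d = √[1.53×10²⁷ × 0.71 / (16π × 5.67×10⁻⁸ × (304)⁴)] = 2.11×10¹¹ m = 1.41 AU.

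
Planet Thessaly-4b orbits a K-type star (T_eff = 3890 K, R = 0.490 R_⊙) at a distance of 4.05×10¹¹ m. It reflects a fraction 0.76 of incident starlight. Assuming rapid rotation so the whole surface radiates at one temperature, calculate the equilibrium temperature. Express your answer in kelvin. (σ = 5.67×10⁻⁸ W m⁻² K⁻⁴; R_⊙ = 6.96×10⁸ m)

R_⋆ = 0.490 × 6.96×10⁸ = 3.41×10⁸ m.
L = 4πR_⋆²σT_⋆⁴ = 4π(3.41×10⁸)² × 5.67×10⁻⁸ × (3890)⁴ = 1.90×10²⁵ W.
S = L/(4πd²) = 9.21 W m⁻².
Energy balance: absorbed = emitted ⇒ πR²·S(1−A) = 4πR²·σT_eq⁴, so T_eq⁴ = S(1−A)/(4σ).
T_eq = [9.21 × 0.24 / (4 × 5.67×10⁻⁸)]^(1/4) = (9.74×10⁶)^(1/4) = 55.9 K.

T_eq ≈ 55.9 K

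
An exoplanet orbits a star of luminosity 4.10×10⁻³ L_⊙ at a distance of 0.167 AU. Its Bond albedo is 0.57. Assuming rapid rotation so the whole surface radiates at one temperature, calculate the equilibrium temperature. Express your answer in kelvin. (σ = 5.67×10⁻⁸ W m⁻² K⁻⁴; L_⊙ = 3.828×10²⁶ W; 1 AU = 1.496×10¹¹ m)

d = 0.167 AU = 2.50×10¹⁰ m.
L = 4.10×10⁻³ × 3.828×10²⁶ = 1.57×10²⁴ W.
Flux: S = L/(4πd²) = 1.57×10²⁴/(4π×(2.50×10¹⁰)²) = 200 W m⁻².
Energy balance: absorbed = emitted ⇒ πR²·S(1−A) = 4πR²·σT_eq⁴, so T_eq⁴ = S(1−A)/(4σ).
T_eq = [200 × 0.43 / (4 × 5.67×10⁻⁸)]^(1/4) = (3.79×10⁸)^(1/4) = 140 K.

T_eq ≈ 140 K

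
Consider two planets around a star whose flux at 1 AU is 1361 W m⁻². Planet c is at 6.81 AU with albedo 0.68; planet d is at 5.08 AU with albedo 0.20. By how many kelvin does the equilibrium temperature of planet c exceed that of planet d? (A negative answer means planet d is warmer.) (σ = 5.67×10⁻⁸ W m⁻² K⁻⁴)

T_eq = [S₀(1−A)/(4σd²)]^(1/4), so T ∝ (1−A)^(1/4) / √d.
T₁ = [1361×0.32/(4×5.67×10⁻⁸×6.81²)]^(1/4) = 80.22 K.
T₂ = [1361×0.80/(4×5.67×10⁻⁸×5.08²)]^(1/4) = 116.79 K.

ΔT ≈ -36.6 K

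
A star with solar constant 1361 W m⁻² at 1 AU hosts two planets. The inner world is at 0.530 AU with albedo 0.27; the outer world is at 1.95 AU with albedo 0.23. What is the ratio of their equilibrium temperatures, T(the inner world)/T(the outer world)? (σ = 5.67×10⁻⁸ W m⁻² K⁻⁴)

T₁/T₂ ≈ 1.893

T_eq = [S₀(1−A)/(4σd²)]^(1/4), so T ∝ (1−A)^(1/4) / √d.
T₁ = [1361×0.73/(4×5.67×10⁻⁸×0.530²)]^(1/4) = 353.38 K.
T₂ = [1361×0.77/(4×5.67×10⁻⁸×1.95²)]^(1/4) = 186.71 K.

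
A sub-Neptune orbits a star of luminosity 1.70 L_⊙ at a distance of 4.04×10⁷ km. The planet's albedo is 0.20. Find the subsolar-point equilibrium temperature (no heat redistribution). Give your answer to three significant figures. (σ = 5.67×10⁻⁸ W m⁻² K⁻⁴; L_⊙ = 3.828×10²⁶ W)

d = 4.04×10⁷ km = 4.04×10¹⁰ m.
L = 1.70 × 3.828×10²⁶ = 6.51×10²⁶ W.
Flux: S = L/(4πd²) = 6.51×10²⁶/(4π×(4.04×10¹⁰)²) = 3.17×10⁴ W m⁻².
At the subsolar point the surface absorbs S(1−A) and emits σT⁴ per unit area — no factor of 4, since only the local patch is in balance.
T = [3.17×10⁴ × 0.80 / 5.67×10⁻⁸]^(1/4) = (4.48×10¹¹)^(1/4) = 818 K.

T_ss ≈ 818 K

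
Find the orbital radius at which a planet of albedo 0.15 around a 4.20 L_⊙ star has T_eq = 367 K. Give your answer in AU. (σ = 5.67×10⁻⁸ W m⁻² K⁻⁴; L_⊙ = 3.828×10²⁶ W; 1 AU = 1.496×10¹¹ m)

L = 4.20 × 3.828×10²⁶ = 1.61×10²⁷ W.
From T_eq⁴ = L(1−A)/(16πσd²): d = √[L(1−A)/(16πσT_eq⁴)].
d = √[1.61×10²⁷ × 0.85 / (16π × 5.67×10⁻⁸ × (367)⁴)] = 1.63×10¹¹ m = 1.09 AU.

d ≈ 1.09 AU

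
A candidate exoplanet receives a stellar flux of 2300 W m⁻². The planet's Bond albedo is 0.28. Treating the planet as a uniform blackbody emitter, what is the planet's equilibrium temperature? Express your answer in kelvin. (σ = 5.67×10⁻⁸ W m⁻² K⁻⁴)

Energy balance: absorbed = emitted ⇒ πR²·S(1−A) = 4πR²·σT_eq⁴, so T_eq⁴ = S(1−A)/(4σ).
T_eq = [2300 × 0.72 / (4 × 5.67×10⁻⁸)]^(1/4) = (7.30×10⁹)^(1/4) = 292 K.

T_eq ≈ 292 K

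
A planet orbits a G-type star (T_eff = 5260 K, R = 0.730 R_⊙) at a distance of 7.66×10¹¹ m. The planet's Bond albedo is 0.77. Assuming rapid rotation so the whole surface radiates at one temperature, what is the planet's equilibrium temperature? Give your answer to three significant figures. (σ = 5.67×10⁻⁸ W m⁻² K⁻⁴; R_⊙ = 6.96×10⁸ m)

T_eq ≈ 66.3 K

R_⋆ = 0.730 × 6.96×10⁸ = 5.08×10⁸ m.
L = 4πR_⋆²σT_⋆⁴ = 4π(5.08×10⁸)² × 5.67×10⁻⁸ × (5260)⁴ = 1.41×10²⁶ W.
S = L/(4πd²) = 19.1 W m⁻².
Energy balance: absorbed = emitted ⇒ πR²·S(1−A) = 4πR²·σT_eq⁴, so T_eq⁴ = S(1−A)/(4σ).
T_eq = [19.1 × 0.23 / (4 × 5.67×10⁻⁸)]^(1/4) = (1.94×10⁷)^(1/4) = 66.3 K.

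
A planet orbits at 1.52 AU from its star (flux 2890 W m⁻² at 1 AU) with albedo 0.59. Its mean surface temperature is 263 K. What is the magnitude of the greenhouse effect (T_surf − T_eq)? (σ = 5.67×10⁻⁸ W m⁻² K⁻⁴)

S = 2890/1.52² = 1251 W m⁻².
T_eq = [S(1−A)/(4σ)]^(1/4) = [1251×0.41/(4×5.67×10⁻⁸)]^(1/4) = 218.1 K.
ΔT = T_surf − T_eq = 263 − 218.1.

ΔT ≈ 44.9 K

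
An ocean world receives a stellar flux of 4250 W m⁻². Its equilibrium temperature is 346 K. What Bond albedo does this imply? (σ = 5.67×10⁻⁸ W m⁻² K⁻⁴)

A ≈ 0.24

From T_eq⁴ = S(1−A)/(4σ): 1−A = 4σT_eq⁴/S.
1−A = 4 × 5.67×10⁻⁸ × (346)⁴ / 4250 = 0.765.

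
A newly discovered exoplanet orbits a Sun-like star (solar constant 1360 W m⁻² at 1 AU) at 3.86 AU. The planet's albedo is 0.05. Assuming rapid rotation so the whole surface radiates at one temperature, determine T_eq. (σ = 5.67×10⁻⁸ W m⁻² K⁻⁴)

Flux at 3.86 AU: S = 1360/3.86² = 91.3 W m⁻².
Energy balance: absorbed = emitted ⇒ πR²·S(1−A) = 4πR²·σT_eq⁴, so T_eq⁴ = S(1−A)/(4σ).
T_eq = [91.3 × 0.95 / (4 × 5.67×10⁻⁸)]^(1/4) = (3.82×10⁸)^(1/4) = 140 K.

T_eq ≈ 140 K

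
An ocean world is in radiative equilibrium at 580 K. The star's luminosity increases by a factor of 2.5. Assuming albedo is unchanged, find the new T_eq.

T_eq ∝ L^(1/4) · d^(−1/2).
T′ = 580 × 2.5^(1/4) = 729 K.

T_eq ≈ 729 K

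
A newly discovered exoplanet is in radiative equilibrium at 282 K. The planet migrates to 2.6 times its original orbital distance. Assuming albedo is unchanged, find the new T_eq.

T_eq ∝ L^(1/4) · d^(−1/2).
T′ = 282 / 2.6^(1/2) = 175 K.

T_eq ≈ 175 K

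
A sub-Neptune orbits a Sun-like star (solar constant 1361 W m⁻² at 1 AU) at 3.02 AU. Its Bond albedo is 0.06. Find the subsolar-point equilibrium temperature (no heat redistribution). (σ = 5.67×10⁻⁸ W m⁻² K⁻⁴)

Flux at 3.02 AU: S = 1361/3.02² = 149 W m⁻².
At the subsolar point the surface absorbs S(1−A) and emits σT⁴ per unit area — no factor of 4, since only the local patch is in balance.
T = [149 × 0.94 / 5.67×10⁻⁸]^(1/4) = (2.47×10⁹)^(1/4) = 223 K.

T_ss ≈ 223 K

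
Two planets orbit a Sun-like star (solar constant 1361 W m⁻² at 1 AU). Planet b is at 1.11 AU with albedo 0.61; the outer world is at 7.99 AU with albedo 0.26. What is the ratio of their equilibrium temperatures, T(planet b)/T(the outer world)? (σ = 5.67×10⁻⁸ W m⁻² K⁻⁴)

T₁/T₂ ≈ 2.286

T_eq = [S₀(1−A)/(4σd²)]^(1/4), so T ∝ (1−A)^(1/4) / √d.
T₁ = [1361×0.39/(4×5.67×10⁻⁸×1.11²)]^(1/4) = 208.77 K.
T₂ = [1361×0.74/(4×5.67×10⁻⁸×7.99²)]^(1/4) = 91.32 K.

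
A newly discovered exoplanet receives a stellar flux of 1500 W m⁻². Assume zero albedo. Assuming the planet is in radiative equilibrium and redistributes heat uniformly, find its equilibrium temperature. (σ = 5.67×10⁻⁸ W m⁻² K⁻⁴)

T_eq ≈ 285 K

Energy balance: absorbed = emitted ⇒ πR²·S(1−A) = 4πR²·σT_eq⁴, so T_eq⁴ = S(1−A)/(4σ).
T_eq = [1500 × 1.00 / (4 × 5.67×10⁻⁸)]^(1/4) = (6.61×10⁹)^(1/4) = 285 K.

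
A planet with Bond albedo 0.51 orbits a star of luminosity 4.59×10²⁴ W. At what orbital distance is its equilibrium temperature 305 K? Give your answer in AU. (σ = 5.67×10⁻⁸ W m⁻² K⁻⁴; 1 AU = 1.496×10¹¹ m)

From T_eq⁴ = L(1−A)/(16πσd²): d = √[L(1−A)/(16πσT_eq⁴)].
d = √[4.59×10²⁴ × 0.49 / (16π × 5.67×10⁻⁸ × (305)⁴)] = 9.55×10⁹ m = 0.0638 AU.

d ≈ 0.0638 AU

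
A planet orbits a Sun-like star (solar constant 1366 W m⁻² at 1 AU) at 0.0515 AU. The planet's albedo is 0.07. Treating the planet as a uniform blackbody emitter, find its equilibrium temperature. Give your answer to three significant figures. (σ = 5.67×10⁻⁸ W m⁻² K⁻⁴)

Flux at 0.0515 AU: S = 1366/0.0515² = 5.15×10⁵ W m⁻².
Energy balance: absorbed = emitted ⇒ πR²·S(1−A) = 4πR²·σT_eq⁴, so T_eq⁴ = S(1−A)/(4σ).
T_eq = [5.15×10⁵ × 0.93 / (4 × 5.67×10⁻⁸)]^(1/4) = (2.11×10¹²)^(1/4) = 1210 K.

T_eq ≈ 1210 K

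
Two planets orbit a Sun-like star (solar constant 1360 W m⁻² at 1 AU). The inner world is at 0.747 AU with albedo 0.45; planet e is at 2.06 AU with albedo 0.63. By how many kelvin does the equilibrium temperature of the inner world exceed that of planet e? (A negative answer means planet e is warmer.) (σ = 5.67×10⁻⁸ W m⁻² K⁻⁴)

ΔT ≈ 126.1 K

T_eq = [S₀(1−A)/(4σd²)]^(1/4), so T ∝ (1−A)^(1/4) / √d.
T₁ = [1360×0.55/(4×5.67×10⁻⁸×0.747²)]^(1/4) = 277.27 K.
T₂ = [1360×0.37/(4×5.67×10⁻⁸×2.06²)]^(1/4) = 151.21 K.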